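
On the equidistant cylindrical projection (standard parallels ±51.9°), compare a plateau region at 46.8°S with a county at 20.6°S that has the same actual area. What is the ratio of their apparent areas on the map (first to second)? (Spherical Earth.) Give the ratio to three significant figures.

1.37

In the equirectangular projection with standard parallel φ₀ = 51.9° (x = Rλ cos φ₀, y = Rφ), meridians are true-scale (h = 1) and the parallel scale is k = cos φ₀ / cos φ.
Areal scale at 46.8°: h·k = 1.000 × 0.9014 = 0.9014.
Areal scale at 20.6°: h·k = 1.000 × 0.6592 = 0.6592.
Ratio = 0.9014/0.6592 ≈ 1.37.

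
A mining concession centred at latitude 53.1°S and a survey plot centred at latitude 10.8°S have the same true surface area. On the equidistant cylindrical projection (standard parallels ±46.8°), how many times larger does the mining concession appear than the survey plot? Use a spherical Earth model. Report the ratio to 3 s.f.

1.64

In the equirectangular projection with standard parallel φ₀ = 46.8° (x = Rλ cos φ₀, y = Rφ), meridians are true-scale (h = 1) and the parallel scale is k = cos φ₀ / cos φ.
Areal scale at 53.1°: h·k = 1.000 × 1.140 = 1.140.
Areal scale at 10.8°: h·k = 1.000 × 0.6969 = 0.6969.
Ratio = 1.140/0.6969 ≈ 1.64.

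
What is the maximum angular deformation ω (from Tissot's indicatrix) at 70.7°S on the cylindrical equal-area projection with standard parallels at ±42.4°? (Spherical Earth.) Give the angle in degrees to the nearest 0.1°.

Cylindrical equal-area (φ₀ = 42.4°): h = cos φ / cos 42.4° along meridians, k = cos 42.4° / cos φ along parallels; h·k = 1.
At 70.7°: h = 0.4476, k = 2.234; principal scales a = 2.234, b = 0.4476.
sin(ω/2) = (a − b)/(a + b) = 1.787/2.682 = 0.6662, so ω = 2 arcsin(0.6662) ≈ 83.6°.

83.6°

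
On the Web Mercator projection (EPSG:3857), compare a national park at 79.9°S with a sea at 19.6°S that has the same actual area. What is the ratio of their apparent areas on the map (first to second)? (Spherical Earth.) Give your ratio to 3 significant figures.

28.9

On Mercator, area is exaggerated by sec²φ = 1/cos²φ.
At 79.9°: sec²(79.9°) = 1/0.1754² = 32.52.
At 19.6°: sec²(19.6°) = 1/0.9421² = 1.127.
Ratio = 32.52/1.127 = cos²(19.6°)/cos²(79.9°) ≈ 28.9.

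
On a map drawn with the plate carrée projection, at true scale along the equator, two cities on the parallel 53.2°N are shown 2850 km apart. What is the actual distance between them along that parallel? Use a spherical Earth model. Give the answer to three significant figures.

Plate carrée maps x = Rλ, y = Rφ. The meridian scale is h = 1 and the parallel scale is k = 1/cos φ = sec φ.
Along the parallel at 53.2°, map distances are exaggerated by k = sec 53.2° = 1.669.
True distance = 2850 / 1.669 = 2850 × cos 53.2° ≈ 1710 km.

1710 km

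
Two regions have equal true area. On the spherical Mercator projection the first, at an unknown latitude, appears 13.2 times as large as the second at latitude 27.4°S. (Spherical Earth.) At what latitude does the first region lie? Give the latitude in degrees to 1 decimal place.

75.9°

On Mercator, (apparent₁)/(apparent₂) = sec²φ₁ / sec²φ₂ when true areas are equal.
cos²φ₂ / cos²φ₁ = 13.2  ⇒  cos φ₁ = cos 27.4° / √13.2 = 0.8878/3.633 = 0.2444.
φ₁ = arccos(0.2444) ≈ 75.9°.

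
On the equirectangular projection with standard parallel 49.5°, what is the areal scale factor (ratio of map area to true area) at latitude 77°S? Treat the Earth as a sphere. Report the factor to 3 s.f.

2.89

In the equirectangular projection with standard parallel φ₀ = 49.5° (x = Rλ cos φ₀, y = Rφ), meridians are true-scale (h = 1) and the parallel scale is k = cos φ₀ / cos φ.
Areal scale = h·k = 1 × cos φ₀ / cos φ; at 77°, h = 1.000, k = 2.887, so h·k = 2.887.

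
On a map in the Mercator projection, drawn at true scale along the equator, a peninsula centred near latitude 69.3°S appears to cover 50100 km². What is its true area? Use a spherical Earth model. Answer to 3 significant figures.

Mercator is conformal, so the point scale is isotropic: h = k = sec φ = 1/cos φ.
Areal scale = k² = sec²φ = 1/cos²(69.3°) = 1/0.3535² = 8.004.
True area = apparent / (areal scale) = 50100 / 8.004 ≈ 6260 km².

6260 km²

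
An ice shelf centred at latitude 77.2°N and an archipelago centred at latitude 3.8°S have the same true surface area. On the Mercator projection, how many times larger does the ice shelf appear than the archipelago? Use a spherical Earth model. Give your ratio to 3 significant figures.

20.3

On Mercator, area is exaggerated by sec²φ = 1/cos²φ.
At 77.2°: sec²(77.2°) = 1/0.2215² = 20.37.
At 3.8°: sec²(3.8°) = 1/0.9978² = 1.004.
Ratio = 20.37/1.004 = cos²(3.8°)/cos²(77.2°) ≈ 20.3.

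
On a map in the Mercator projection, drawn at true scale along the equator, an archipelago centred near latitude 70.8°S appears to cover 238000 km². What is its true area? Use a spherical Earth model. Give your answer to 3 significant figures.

25700 km²

For Mercator, h = k = sec φ (a conformal cylindrical projection has a single point scale, 1/cos φ).
Areal scale = k² = sec²φ = 1/cos²(70.8°) = 1/0.3289² = 9.246.
True area = apparent / (areal scale) = 238000 / 9.246 ≈ 25700 km².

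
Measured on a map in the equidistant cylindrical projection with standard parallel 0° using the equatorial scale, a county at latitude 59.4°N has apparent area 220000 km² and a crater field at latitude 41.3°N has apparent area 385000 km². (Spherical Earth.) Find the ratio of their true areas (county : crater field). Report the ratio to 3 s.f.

0.387

On the plate carrée, areal scale = h·k = 1 × sec φ, so true area = apparent × cos φ.
True area of county: 220000 × cos(59.4°) = 220000 × 0.5090 = 112000 km².
True area of crater field: 385000 × cos(41.3°) = 385000 × 0.7513 = 289200 km².
Ratio = 112000 / 289200 ≈ 0.387.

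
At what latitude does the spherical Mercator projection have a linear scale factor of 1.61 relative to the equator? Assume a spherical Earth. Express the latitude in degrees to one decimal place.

Mercator scale is k = sec φ = 1/cos φ.
1/cos φ = 1.61  ⇒  cos φ = 0.6211  ⇒  φ = arccos(0.6211) ≈ 51.6°.

51.6°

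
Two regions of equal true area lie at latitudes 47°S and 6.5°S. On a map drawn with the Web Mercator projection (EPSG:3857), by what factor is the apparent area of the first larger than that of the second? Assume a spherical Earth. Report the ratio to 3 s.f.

On Mercator, area is exaggerated by sec²φ = 1/cos²φ.
At 47°: sec²(47°) = 1/0.6820² = 2.150.
At 6.5°: sec²(6.5°) = 1/0.9936² = 1.013.
Ratio = 2.150/1.013 = cos²(6.5°)/cos²(47°) ≈ 2.12.

2.12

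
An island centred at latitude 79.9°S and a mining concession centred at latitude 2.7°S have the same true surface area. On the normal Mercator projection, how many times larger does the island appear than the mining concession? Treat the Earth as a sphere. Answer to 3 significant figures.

32.4

Mercator areal scale is sec²φ.
At 79.9°: sec²(79.9°) = 1/0.1754² = 32.52.
At 2.7°: sec²(2.7°) = 1/0.9989² = 1.002.
Ratio = 32.52/1.002 = cos²(2.7°)/cos²(79.9°) ≈ 32.4.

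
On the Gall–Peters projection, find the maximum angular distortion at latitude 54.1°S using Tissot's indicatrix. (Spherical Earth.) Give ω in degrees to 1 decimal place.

The Gall–Peters projection is cylindrical equal-area with φ₀ = 45°. A cylindrical equal-area projection with standard parallel φ₀ has meridian scale h = cos φ / cos φ₀ and parallel scale k = cos φ₀ / cos φ (so areas are preserved, h·k = 1).
At 54.1°: h = 0.8293, k = 1.206; principal scales a = 1.206, b = 0.8293.
sin(ω/2) = (a − b)/(a + b) = 0.3766/2.035 = 0.1851, so ω = 2 arcsin(0.1851) ≈ 21.3°.

21.3°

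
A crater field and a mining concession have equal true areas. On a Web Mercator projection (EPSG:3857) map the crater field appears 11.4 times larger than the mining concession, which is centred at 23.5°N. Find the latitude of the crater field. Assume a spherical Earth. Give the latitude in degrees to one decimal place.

74.2°

Mercator areal scale is sec²φ, so apparent-area ratio = sec²φ₁ / sec²φ₂ = cos²φ₂ / cos²φ₁.
cos²φ₂ / cos²φ₁ = 11.4  ⇒  cos φ₁ = cos 23.5° / √11.4 = 0.9171/3.376 = 0.2716.
φ₁ = arccos(0.2716) ≈ 74.2°.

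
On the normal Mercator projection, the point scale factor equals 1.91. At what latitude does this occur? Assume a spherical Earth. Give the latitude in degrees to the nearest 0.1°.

58.4°

Mercator scale is k = sec φ = 1/cos φ.
1/cos φ = 1.91  ⇒  cos φ = 0.5236  ⇒  φ = arccos(0.5236) ≈ 58.4°.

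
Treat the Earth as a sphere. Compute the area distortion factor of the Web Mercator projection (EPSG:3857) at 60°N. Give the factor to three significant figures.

4.00

For Mercator, h = k = sec φ (a conformal cylindrical projection has a single point scale, 1/cos φ).
Areal scale = k² = sec²φ = 1/cos²(60°) = 1/0.5000² = 4.000.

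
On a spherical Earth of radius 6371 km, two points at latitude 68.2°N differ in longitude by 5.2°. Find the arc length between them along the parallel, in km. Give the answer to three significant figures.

215 km

Arc length along a parallel = R cos φ · Δλ (with Δλ in radians).
= 6371 × cos 68.2° × (5.2° × π/180) = 6371 × 0.3714 × 0.09076 ≈ 215 km.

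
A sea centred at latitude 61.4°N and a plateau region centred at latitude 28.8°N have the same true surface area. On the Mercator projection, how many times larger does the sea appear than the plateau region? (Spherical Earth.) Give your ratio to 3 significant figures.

Mercator areal scale is sec²φ.
At 61.4°: sec²(61.4°) = 1/0.4787² = 4.364.
At 28.8°: sec²(28.8°) = 1/0.8763² = 1.302.
Ratio = 4.364/1.302 = cos²(28.8°)/cos²(61.4°) ≈ 3.35.

3.35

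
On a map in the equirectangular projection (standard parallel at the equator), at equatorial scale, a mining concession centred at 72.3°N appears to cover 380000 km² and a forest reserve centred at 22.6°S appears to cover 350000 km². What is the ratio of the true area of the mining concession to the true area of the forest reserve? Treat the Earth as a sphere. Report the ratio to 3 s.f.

0.358

On the plate carrée, areal scale = h·k = 1 × sec φ, so true area = apparent × cos φ.
True area of mining concession: 380000 × cos(72.3°) = 380000 × 0.3040 = 115500 km².
True area of forest reserve: 350000 × cos(22.6°) = 350000 × 0.9232 = 323100 km².
Ratio = 115500 / 323100 ≈ 0.358.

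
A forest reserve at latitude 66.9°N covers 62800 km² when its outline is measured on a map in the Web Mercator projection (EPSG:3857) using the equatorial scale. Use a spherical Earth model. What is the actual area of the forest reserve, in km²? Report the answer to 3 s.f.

9670 km²

Mercator is conformal, so the point scale is isotropic: h = k = sec φ = 1/cos φ.
Areal scale = k² = sec²φ = 1/cos²(66.9°) = 1/0.3923² = 6.497.
True area = apparent / (areal scale) = 62800 / 6.497 ≈ 9670 km².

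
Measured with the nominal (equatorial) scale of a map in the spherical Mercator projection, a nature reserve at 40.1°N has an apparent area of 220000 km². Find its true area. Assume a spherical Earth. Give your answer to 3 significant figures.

For Mercator, h = k = sec φ (a conformal cylindrical projection has a single point scale, 1/cos φ).
Areal scale = k² = sec²φ = 1/cos²(40.1°) = 1/0.7649² = 1.709.
True area = apparent / (areal scale) = 220000 / 1.709 ≈ 129000 km².

129000 km²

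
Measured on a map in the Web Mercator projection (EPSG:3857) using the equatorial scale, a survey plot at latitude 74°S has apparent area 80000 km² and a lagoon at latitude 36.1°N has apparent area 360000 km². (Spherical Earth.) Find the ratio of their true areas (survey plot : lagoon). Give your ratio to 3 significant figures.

Since Mercator area scale is 1/cos²φ, the true area equals the apparent area multiplied by cos²φ.
True area of survey plot: 80000 × cos²(74°) = 80000 × 0.07598 = 6078 km².
True area of lagoon: 360000 × cos²(36.1°) = 360000 × 0.6528 = 235000 km².
Ratio = 6078 / 235000 ≈ 0.0259.

0.0259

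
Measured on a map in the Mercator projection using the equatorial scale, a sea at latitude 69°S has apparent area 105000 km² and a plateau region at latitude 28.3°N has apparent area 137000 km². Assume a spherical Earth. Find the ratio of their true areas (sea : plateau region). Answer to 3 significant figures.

0.127

On Mercator the areal scale is sec²φ, so true area = apparent × cos²φ.
True area of sea: 105000 × cos²(69°) = 105000 × 0.1284 = 13480 km².
True area of plateau region: 137000 × cos²(28.3°) = 137000 × 0.7752 = 106200 km².
Ratio = 13480 / 106200 ≈ 0.127.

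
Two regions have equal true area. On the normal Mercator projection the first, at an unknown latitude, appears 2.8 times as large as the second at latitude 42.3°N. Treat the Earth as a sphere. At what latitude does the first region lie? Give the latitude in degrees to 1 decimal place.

For equal true areas on Mercator, apparent areas scale as sec²φ, so the ratio is cos²φ₂ / cos²φ₁.
cos²φ₂ / cos²φ₁ = 2.8  ⇒  cos φ₁ = cos 42.3° / √2.8 = 0.7396/1.673 = 0.4420.
φ₁ = arccos(0.4420) ≈ 63.8°.

63.8°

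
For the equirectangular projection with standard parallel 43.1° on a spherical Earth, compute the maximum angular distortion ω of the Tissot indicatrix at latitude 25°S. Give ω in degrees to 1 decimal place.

12.4°

With standard parallel φ₀ = 43.1°, the equirectangular projection gives x = Rλ cos φ₀, y = Rφ, so h = 1 and k = cos 43.1° / cos φ.
At 25°: h = 1.000, k = 0.8056; principal scales a = 1.000, b = 0.8056.
sin(ω/2) = (a − b)/(a + b) = 0.1944/1.806 = 0.1076, so ω = 2 arcsin(0.1076) ≈ 12.4°.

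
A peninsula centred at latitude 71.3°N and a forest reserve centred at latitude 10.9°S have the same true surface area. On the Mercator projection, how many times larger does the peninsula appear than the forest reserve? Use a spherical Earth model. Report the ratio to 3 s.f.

On Mercator, area is exaggerated by sec²φ = 1/cos²φ.
At 71.3°: sec²(71.3°) = 1/0.3206² = 9.728.
At 10.9°: sec²(10.9°) = 1/0.9820² = 1.037.
Ratio = 9.728/1.037 = cos²(10.9°)/cos²(71.3°) ≈ 9.38.

9.38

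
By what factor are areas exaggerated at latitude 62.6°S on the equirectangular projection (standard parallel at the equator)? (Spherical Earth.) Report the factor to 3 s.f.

Plate carrée maps x = Rλ, y = Rφ. The meridian scale is h = 1 and the parallel scale is k = 1/cos φ = sec φ.
Areal scale = h·k = 1 × sec φ; at 62.6°, h = 1.000, k = 2.173, so h·k = 2.173.

2.17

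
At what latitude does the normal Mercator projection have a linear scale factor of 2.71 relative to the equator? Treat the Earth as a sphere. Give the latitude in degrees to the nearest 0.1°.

Mercator scale is k = sec φ = 1/cos φ.
1/cos φ = 2.71  ⇒  cos φ = 0.3690  ⇒  φ = arccos(0.3690) ≈ 68.3°.

68.3°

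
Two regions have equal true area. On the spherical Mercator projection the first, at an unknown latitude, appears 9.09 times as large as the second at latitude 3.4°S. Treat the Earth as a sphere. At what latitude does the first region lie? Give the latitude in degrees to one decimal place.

Mercator areal scale is sec²φ, so apparent-area ratio = sec²φ₁ / sec²φ₂ = cos²φ₂ / cos²φ₁.
cos²φ₂ / cos²φ₁ = 9.09  ⇒  cos φ₁ = cos 3.4° / √9.09 = 0.9982/3.015 = 0.3311.
φ₁ = arccos(0.3311) ≈ 70.7°.

70.7°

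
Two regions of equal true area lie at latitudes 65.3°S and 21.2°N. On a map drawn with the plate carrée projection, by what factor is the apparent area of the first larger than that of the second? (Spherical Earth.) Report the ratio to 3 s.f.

For the equirectangular projection with φ₀ = 0 (plate carrée), h = 1 along meridians and k = sec φ along parallels.
Areal scale at 65.3°: h·k = 1.000 × 2.393 = 2.393.
Areal scale at 21.2°: h·k = 1.000 × 1.073 = 1.073.
Ratio = 2.393/1.073 ≈ 2.23.

2.23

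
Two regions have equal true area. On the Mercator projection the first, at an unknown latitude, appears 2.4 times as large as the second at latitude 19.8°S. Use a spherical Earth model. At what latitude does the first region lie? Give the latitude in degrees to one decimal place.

Mercator areal scale is sec²φ, so apparent-area ratio = sec²φ₁ / sec²φ₂ = cos²φ₂ / cos²φ₁.
cos²φ₂ / cos²φ₁ = 2.4  ⇒  cos φ₁ = cos 19.8° / √2.4 = 0.9409/1.549 = 0.6073.
φ₁ = arccos(0.6073) ≈ 52.6°.

52.6°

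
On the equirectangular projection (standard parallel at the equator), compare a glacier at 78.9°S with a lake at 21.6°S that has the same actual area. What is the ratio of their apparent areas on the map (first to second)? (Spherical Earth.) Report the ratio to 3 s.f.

For the equirectangular projection with φ₀ = 0 (plate carrée), h = 1 along meridians and k = sec φ along parallels.
Areal scale at 78.9°: h·k = 1.000 × 5.194 = 5.194.
Areal scale at 21.6°: h·k = 1.000 × 1.076 = 1.076.
Ratio = 5.194/1.076 ≈ 4.83.

4.83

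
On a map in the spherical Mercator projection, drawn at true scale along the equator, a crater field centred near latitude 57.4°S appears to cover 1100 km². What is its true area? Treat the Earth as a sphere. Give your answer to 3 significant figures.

319 km²

For Mercator, h = k = sec φ (a conformal cylindrical projection has a single point scale, 1/cos φ).
Areal scale = k² = sec²φ = 1/cos²(57.4°) = 1/0.5388² = 3.445.
True area = apparent / (areal scale) = 1100 / 3.445 ≈ 319 km².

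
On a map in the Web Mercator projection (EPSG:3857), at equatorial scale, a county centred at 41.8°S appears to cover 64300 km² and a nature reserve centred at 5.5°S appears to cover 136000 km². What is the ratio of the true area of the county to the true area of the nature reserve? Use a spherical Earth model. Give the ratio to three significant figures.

On Mercator the areal scale is sec²φ, so true area = apparent × cos²φ.
True area of county: 64300 × cos²(41.8°) = 64300 × 0.5557 = 35730 km².
True area of nature reserve: 136000 × cos²(5.5°) = 136000 × 0.9908 = 134800 km².
Ratio = 35730 / 134800 ≈ 0.265.

0.265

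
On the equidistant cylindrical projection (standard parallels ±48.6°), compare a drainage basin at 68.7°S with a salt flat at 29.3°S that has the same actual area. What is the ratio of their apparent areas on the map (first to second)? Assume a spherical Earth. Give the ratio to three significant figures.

In the equirectangular projection with standard parallel φ₀ = 48.6° (x = Rλ cos φ₀, y = Rφ), meridians are true-scale (h = 1) and the parallel scale is k = cos φ₀ / cos φ.
Areal scale at 68.7°: h·k = 1.000 × 1.821 = 1.821.
Areal scale at 29.3°: h·k = 1.000 × 0.7583 = 0.7583.
Ratio = 1.821/0.7583 ≈ 2.40.

2.40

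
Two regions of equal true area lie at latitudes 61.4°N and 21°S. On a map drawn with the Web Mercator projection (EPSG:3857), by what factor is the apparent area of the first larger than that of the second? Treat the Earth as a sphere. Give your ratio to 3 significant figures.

On Mercator, area is exaggerated by sec²φ = 1/cos²φ.
At 61.4°: sec²(61.4°) = 1/0.4787² = 4.364.
At 21°: sec²(21°) = 1/0.9336² = 1.147.
Ratio = 4.364/1.147 = cos²(21°)/cos²(61.4°) ≈ 3.80.

3.80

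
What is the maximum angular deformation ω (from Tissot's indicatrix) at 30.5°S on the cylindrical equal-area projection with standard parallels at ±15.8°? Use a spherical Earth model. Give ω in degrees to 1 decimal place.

A cylindrical equal-area projection with standard parallel φ₀ has meridian scale h = cos φ / cos φ₀ and parallel scale k = cos φ₀ / cos φ (so areas are preserved, h·k = 1).
At 30.5°: h = 0.8955, k = 1.117; principal scales a = 1.117, b = 0.8955.
sin(ω/2) = (a − b)/(a + b) = 0.2213/2.012 = 0.1100, so ω = 2 arcsin(0.1100) ≈ 12.6°.

12.6°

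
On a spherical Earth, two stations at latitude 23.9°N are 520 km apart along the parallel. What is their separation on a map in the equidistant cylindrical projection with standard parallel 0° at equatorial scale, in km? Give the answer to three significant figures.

569 km

In the plate carrée (x = Rλ, y = Rφ), meridians are true-scale (h = 1) and parallels are stretched by k = sec φ.
Along the parallel, k = sec 23.9° = 1/0.9143 = 1.094.
Map distance = 520 × 1.094 ≈ 569 km.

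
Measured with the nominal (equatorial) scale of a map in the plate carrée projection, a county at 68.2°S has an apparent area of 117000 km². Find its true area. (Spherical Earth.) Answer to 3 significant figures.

For the equirectangular projection with φ₀ = 0 (plate carrée), h = 1 along meridians and k = sec φ along parallels.
Areal scale = h·k = 1 × sec φ; at 68.2°, h = 1.000, k = 2.693, so h·k = 2.693.
True area = apparent / (areal scale) = 117000 / 2.693 ≈ 43500 km².

43500 km²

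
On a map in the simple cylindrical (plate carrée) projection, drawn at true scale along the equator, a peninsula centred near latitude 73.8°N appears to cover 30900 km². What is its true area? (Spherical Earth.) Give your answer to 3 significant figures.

8620 km²

Plate carrée maps x = Rλ, y = Rφ. The meridian scale is h = 1 and the parallel scale is k = 1/cos φ = sec φ.
Areal scale = h·k = 1 × sec φ; at 73.8°, h = 1.000, k = 3.584, so h·k = 3.584.
True area = apparent / (areal scale) = 30900 / 3.584 ≈ 8620 km².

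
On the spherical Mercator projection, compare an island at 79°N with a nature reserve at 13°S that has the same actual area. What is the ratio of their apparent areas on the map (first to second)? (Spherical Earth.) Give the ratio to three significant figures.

26.1

On Mercator, area is exaggerated by sec²φ = 1/cos²φ.
At 79°: sec²(79°) = 1/0.1908² = 27.47.
At 13°: sec²(13°) = 1/0.9744² = 1.053.
Ratio = 27.47/1.053 = cos²(13°)/cos²(79°) ≈ 26.1.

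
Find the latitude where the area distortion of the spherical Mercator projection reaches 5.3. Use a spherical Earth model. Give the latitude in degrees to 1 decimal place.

Mercator areal scale is sec²φ.
sec²φ = 5.3  ⇒  cos²φ = 0.1887  ⇒  cos φ = 0.4344.
φ = arccos(0.4344) ≈ 64.3°.

64.3°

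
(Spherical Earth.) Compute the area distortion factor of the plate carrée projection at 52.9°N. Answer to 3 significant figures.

In the plate carrée (x = Rλ, y = Rφ), meridians are true-scale (h = 1) and parallels are stretched by k = sec φ.
Areal scale = h·k = 1 × sec φ; at 52.9°, h = 1.000, k = 1.658, so h·k = 1.658.

1.66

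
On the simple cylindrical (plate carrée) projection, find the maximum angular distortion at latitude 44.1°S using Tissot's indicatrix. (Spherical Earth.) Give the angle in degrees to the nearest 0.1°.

In the plate carrée (x = Rλ, y = Rφ), meridians are true-scale (h = 1) and parallels are stretched by k = sec φ.
At 44.1°: h = 1.000, k = 1.393; principal scales a = 1.393, b = 1.000.
sin(ω/2) = (a − b)/(a + b) = 0.3925/2.393 = 0.1641, so ω = 2 arcsin(0.1641) ≈ 18.9°.

18.9°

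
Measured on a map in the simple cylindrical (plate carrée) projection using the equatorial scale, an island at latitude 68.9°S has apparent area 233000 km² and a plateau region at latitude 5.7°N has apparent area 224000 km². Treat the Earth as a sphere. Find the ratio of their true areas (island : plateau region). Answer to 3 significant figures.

0.376

Plate carrée has h = 1 and k = sec φ, giving areal scale sec φ; true area = (apparent area) · cos φ.
True area of island: 233000 × cos(68.9°) = 233000 × 0.3600 = 83880 km².
True area of plateau region: 224000 × cos(5.7°) = 224000 × 0.9951 = 222900 km².
Ratio = 83880 / 222900 ≈ 0.376.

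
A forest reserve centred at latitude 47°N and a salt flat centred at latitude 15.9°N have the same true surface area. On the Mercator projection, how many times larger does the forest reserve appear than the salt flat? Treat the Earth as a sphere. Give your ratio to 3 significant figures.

1.99

On Mercator, area is exaggerated by sec²φ = 1/cos²φ.
At 47°: sec²(47°) = 1/0.6820² = 2.150.
At 15.9°: sec²(15.9°) = 1/0.9617² = 1.081.
Ratio = 2.150/1.081 = cos²(15.9°)/cos²(47°) ≈ 1.99.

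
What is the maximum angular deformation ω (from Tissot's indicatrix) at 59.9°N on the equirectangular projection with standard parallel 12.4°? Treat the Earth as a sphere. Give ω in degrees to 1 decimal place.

37.5°

In the equirectangular projection with standard parallel φ₀ = 12.4° (x = Rλ cos φ₀, y = Rφ), meridians are true-scale (h = 1) and the parallel scale is k = cos φ₀ / cos φ.
At 59.9°: h = 1.000, k = 1.947; principal scales a = 1.947, b = 1.000.
sin(ω/2) = (a − b)/(a + b) = 0.9475/2.947 = 0.3214, so ω = 2 arcsin(0.3214) ≈ 37.5°.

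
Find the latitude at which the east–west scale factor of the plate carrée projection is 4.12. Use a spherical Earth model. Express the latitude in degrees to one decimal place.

76.0°

Plate carrée: h = 1, k = sec φ along parallels.
sec φ = 4.12  ⇒  cos φ = 0.2427  ⇒  φ ≈ 76.0°.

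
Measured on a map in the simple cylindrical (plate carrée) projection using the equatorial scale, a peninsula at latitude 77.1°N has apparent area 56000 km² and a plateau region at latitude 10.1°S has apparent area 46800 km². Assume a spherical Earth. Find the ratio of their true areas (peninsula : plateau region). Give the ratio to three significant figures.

0.271

On the plate carrée, areal scale = h·k = 1 × sec φ, so true area = apparent × cos φ.
True area of peninsula: 56000 × cos(77.1°) = 56000 × 0.2233 = 12500 km².
True area of plateau region: 46800 × cos(10.1°) = 46800 × 0.9845 = 46070 km².
Ratio = 12500 / 46070 ≈ 0.271.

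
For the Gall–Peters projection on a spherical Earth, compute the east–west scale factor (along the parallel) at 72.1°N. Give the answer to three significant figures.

2.30

The Gall–Peters projection is cylindrical equal-area with φ₀ = 45°. A cylindrical equal-area projection with standard parallel φ₀ has meridian scale h = cos φ / cos φ₀ and parallel scale k = cos φ₀ / cos φ (so areas are preserved, h·k = 1).
k = cos 45° / cos 72.1° = 0.7071/0.3074 = 2.301.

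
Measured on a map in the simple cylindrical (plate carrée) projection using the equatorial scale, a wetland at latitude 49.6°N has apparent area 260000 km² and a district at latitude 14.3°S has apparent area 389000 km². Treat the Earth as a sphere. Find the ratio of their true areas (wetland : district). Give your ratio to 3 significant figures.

0.447

Plate carrée has h = 1 and k = sec φ, giving areal scale sec φ; true area = (apparent area) · cos φ.
True area of wetland: 260000 × cos(49.6°) = 260000 × 0.6481 = 168500 km².
True area of district: 389000 × cos(14.3°) = 389000 × 0.9690 = 376900 km².
Ratio = 168500 / 376900 ≈ 0.447.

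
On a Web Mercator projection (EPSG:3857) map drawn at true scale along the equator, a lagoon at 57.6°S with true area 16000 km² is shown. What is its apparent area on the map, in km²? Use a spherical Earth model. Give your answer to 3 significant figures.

55700 km²

Mercator is conformal, so the point scale is isotropic: h = k = sec φ = 1/cos φ.
Areal scale = k² = sec²φ = 1/cos²(57.6°) = 1/0.5358² = 3.483.
Apparent area = 16000 × 3.483 ≈ 55700 km².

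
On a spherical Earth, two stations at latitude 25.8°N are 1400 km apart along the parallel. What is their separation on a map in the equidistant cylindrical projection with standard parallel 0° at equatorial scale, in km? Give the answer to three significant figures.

In the plate carrée (x = Rλ, y = Rφ), meridians are true-scale (h = 1) and parallels are stretched by k = sec φ.
Along the parallel, k = sec 25.8° = 1/0.9003 = 1.111.
Map distance = 1400 × 1.111 ≈ 1560 km.

1560 km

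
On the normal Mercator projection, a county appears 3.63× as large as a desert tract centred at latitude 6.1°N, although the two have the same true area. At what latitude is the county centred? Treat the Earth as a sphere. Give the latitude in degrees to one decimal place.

Mercator areal scale is sec²φ, so apparent-area ratio = sec²φ₁ / sec²φ₂ = cos²φ₂ / cos²φ₁.
cos²φ₂ / cos²φ₁ = 3.63  ⇒  cos φ₁ = cos 6.1° / √3.63 = 0.9943/1.905 = 0.5219.
φ₁ = arccos(0.5219) ≈ 58.5°.

58.5°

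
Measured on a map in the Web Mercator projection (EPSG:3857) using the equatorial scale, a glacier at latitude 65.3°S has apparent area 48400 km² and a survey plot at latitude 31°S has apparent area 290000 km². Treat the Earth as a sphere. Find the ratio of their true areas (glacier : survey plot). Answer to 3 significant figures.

0.0397

Mercator's areal exaggeration is sec²φ; hence true area = (apparent area) · cos²φ.
True area of glacier: 48400 × cos²(65.3°) = 48400 × 0.1746 = 8451 km².
True area of survey plot: 290000 × cos²(31°) = 290000 × 0.7347 = 213100 km².
Ratio = 8451 / 213100 ≈ 0.0397.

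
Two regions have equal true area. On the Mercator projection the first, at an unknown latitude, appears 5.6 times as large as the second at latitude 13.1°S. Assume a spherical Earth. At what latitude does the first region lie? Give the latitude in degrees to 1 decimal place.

65.7°

Mercator areal scale is sec²φ, so apparent-area ratio = sec²φ₁ / sec²φ₂ = cos²φ₂ / cos²φ₁.
cos²φ₂ / cos²φ₁ = 5.6  ⇒  cos φ₁ = cos 13.1° / √5.6 = 0.9740/2.366 = 0.4116.
φ₁ = arccos(0.4116) ≈ 65.7°.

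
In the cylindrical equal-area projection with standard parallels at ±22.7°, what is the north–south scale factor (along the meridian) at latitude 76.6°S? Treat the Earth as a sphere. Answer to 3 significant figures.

For cylindrical equal-area with standard parallel φ₀, h = cos φ / cos φ₀ and k = cos φ₀ / cos φ, so h·k = 1.
h = cos 76.6° / cos 22.7° = 0.2317/0.9225 = 0.2512.

0.251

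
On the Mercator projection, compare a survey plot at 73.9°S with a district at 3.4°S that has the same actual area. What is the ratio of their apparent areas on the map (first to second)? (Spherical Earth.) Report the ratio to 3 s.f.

13.0

Mercator is conformal with k = sec φ, so areal scale = k² = sec²φ.
At 73.9°: sec²(73.9°) = 1/0.2773² = 13.00.
At 3.4°: sec²(3.4°) = 1/0.9982² = 1.004.
Ratio = 13.00/1.004 = cos²(3.4°)/cos²(73.9°) ≈ 13.0.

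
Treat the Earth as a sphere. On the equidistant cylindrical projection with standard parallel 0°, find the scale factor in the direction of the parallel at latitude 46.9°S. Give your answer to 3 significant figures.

In the plate carrée (x = Rλ, y = Rφ), meridians are true-scale (h = 1) and parallels are stretched by k = sec φ.
k = 1/cos 46.9° = 1/0.6833 = 1.464.

1.46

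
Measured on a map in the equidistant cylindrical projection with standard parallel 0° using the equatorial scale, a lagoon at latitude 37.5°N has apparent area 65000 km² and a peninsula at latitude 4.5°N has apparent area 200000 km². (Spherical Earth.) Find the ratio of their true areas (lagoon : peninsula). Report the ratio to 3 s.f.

On the plate carrée, areal scale = h·k = 1 × sec φ, so true area = apparent × cos φ.
True area of lagoon: 65000 × cos(37.5°) = 65000 × 0.7934 = 51570 km².
True area of peninsula: 200000 × cos(4.5°) = 200000 × 0.9969 = 199400 km².
Ratio = 51570 / 199400 ≈ 0.259.

0.259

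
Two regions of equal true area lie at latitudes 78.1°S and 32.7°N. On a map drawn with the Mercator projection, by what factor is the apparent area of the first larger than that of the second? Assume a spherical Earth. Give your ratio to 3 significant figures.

On Mercator, area is exaggerated by sec²φ = 1/cos²φ.
At 78.1°: sec²(78.1°) = 1/0.2062² = 23.52.
At 32.7°: sec²(32.7°) = 1/0.8415² = 1.412.
Ratio = 23.52/1.412 = cos²(32.7°)/cos²(78.1°) ≈ 16.7.

16.7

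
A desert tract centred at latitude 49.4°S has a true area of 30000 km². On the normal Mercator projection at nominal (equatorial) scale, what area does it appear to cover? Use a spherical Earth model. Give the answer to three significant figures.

Mercator is conformal, so the point scale is isotropic: h = k = sec φ = 1/cos φ.
Areal scale = k² = sec²φ = 1/cos²(49.4°) = 1/0.6508² = 2.361.
Apparent area = 30000 × 2.361 ≈ 70800 km².

70800 km²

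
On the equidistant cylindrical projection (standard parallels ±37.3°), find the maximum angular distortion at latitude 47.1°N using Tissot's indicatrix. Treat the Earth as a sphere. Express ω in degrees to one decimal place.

The equidistant cylindrical projection with φ₀ = 37.3° has h = 1 (meridians true) and k = cos φ₀ / cos φ along parallels.
At 47.1°: h = 1.000, k = 1.169; principal scales a = 1.169, b = 1.000.
sin(ω/2) = (a − b)/(a + b) = 0.1686/2.169 = 0.07774, so ω = 2 arcsin(0.07774) ≈ 8.9°.

8.9°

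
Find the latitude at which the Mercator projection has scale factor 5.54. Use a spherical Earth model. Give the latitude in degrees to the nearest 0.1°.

Mercator scale is k = sec φ = 1/cos φ.
1/cos φ = 5.54  ⇒  cos φ = 0.1805  ⇒  φ = arccos(0.1805) ≈ 79.6°.

79.6°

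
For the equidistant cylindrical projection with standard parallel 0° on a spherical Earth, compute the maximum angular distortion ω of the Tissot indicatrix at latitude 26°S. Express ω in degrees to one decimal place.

6.1°

Plate carrée maps x = Rλ, y = Rφ. The meridian scale is h = 1 and the parallel scale is k = 1/cos φ = sec φ.
At 26°: h = 1.000, k = 1.113; principal scales a = 1.113, b = 1.000.
sin(ω/2) = (a − b)/(a + b) = 0.1126/2.113 = 0.05330, so ω = 2 arcsin(0.05330) ≈ 6.1°.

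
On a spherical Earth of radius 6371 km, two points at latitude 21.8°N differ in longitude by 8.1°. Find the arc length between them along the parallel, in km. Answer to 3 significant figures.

836 km

Arc length along a parallel = R cos φ · Δλ (with Δλ in radians).
= 6371 × cos 21.8° × (8.1° × π/180) = 6371 × 0.9285 × 0.1414 ≈ 836 km.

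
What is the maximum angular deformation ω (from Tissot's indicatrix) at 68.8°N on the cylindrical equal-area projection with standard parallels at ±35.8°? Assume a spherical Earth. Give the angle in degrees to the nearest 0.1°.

For cylindrical equal-area with standard parallel φ₀, h = cos φ / cos φ₀ and k = cos φ₀ / cos φ, so h·k = 1.
At 68.8°: h = 0.4459, k = 2.243; principal scales a = 2.243, b = 0.4459.
sin(ω/2) = (a − b)/(a + b) = 1.797/2.689 = 0.6683, so ω = 2 arcsin(0.6683) ≈ 83.9°.

83.9°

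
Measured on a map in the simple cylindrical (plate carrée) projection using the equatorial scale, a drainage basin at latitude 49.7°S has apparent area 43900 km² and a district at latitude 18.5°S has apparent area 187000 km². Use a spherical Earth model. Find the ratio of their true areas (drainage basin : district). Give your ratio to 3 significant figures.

0.160

On the plate carrée, areal scale = h·k = 1 × sec φ, so true area = apparent × cos φ.
True area of drainage basin: 43900 × cos(49.7°) = 43900 × 0.6468 = 28390 km².
True area of district: 187000 × cos(18.5°) = 187000 × 0.9483 = 177300 km².
Ratio = 28390 / 177300 ≈ 0.160.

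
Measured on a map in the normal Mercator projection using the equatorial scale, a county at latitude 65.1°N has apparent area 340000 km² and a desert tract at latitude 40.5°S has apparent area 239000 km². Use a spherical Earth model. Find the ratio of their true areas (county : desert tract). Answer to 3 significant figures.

On Mercator the areal scale is sec²φ, so true area = apparent × cos²φ.
True area of county: 340000 × cos²(65.1°) = 340000 × 0.1773 = 60270 km².
True area of desert tract: 239000 × cos²(40.5°) = 239000 × 0.5782 = 138200 km².
Ratio = 60270 / 138200 ≈ 0.436.

0.436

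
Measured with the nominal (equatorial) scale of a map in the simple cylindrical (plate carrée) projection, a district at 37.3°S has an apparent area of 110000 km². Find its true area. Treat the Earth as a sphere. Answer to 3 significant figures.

87500 km²

For the equirectangular projection with φ₀ = 0 (plate carrée), h = 1 along meridians and k = sec φ along parallels.
Areal scale = h·k = 1 × sec φ; at 37.3°, h = 1.000, k = 1.257, so h·k = 1.257.
True area = apparent / (areal scale) = 110000 / 1.257 ≈ 87500 km².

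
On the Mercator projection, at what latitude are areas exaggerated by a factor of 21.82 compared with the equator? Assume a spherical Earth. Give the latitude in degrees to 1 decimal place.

Mercator areal scale is sec²φ.
sec²φ = 21.82  ⇒  cos²φ = 0.04583  ⇒  cos φ = 0.2141.
φ = arccos(0.2141) ≈ 77.6°.

77.6°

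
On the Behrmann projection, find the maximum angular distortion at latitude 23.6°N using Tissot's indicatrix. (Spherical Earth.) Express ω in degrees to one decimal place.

Behrmann is a cylindrical equal-area projection with standard parallels at ±30°. A cylindrical equal-area projection with standard parallel φ₀ has meridian scale h = cos φ / cos φ₀ and parallel scale k = cos φ₀ / cos φ (so areas are preserved, h·k = 1).
At 23.6°: h = 1.058, k = 0.9451; principal scales a = 1.058, b = 0.9451.
sin(ω/2) = (a − b)/(a + b) = 0.1131/2.003 = 0.05644, so ω = 2 arcsin(0.05644) ≈ 6.5°.

6.5°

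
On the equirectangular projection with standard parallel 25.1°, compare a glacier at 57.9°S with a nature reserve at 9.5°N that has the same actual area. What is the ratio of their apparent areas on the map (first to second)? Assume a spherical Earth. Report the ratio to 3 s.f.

The equidistant cylindrical projection with φ₀ = 25.1° has h = 1 (meridians true) and k = cos φ₀ / cos φ along parallels.
Areal scale at 57.9°: h·k = 1.000 × 1.704 = 1.704.
Areal scale at 9.5°: h·k = 1.000 × 0.9182 = 0.9182.
Ratio = 1.704/0.9182 ≈ 1.86.

1.86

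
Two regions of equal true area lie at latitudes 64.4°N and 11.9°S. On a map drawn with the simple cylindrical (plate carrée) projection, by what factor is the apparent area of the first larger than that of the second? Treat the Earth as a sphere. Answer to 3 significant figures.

For the equirectangular projection with φ₀ = 0 (plate carrée), h = 1 along meridians and k = sec φ along parallels.
Areal scale at 64.4°: h·k = 1.000 × 2.314 = 2.314.
Areal scale at 11.9°: h·k = 1.000 × 1.022 = 1.022.
Ratio = 2.314/1.022 ≈ 2.26.

2.26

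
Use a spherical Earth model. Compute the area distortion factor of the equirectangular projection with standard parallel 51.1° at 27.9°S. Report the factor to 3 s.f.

The equidistant cylindrical projection with φ₀ = 51.1° has h = 1 (meridians true) and k = cos φ₀ / cos φ along parallels.
Areal scale = h·k = 1 × cos φ₀ / cos φ; at 27.9°, h = 1.000, k = 0.7106, so h·k = 0.7106.

0.711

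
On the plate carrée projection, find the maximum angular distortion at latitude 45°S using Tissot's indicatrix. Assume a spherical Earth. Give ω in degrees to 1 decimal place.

For the equirectangular projection with φ₀ = 0 (plate carrée), h = 1 along meridians and k = sec φ along parallels.
At 45°: h = 1.000, k = 1.414; principal scales a = 1.414, b = 1.000.
sin(ω/2) = (a − b)/(a + b) = 0.4142/2.414 = 0.1716, so ω = 2 arcsin(0.1716) ≈ 19.8°.

19.8°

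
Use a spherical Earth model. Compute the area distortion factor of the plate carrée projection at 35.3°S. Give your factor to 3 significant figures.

1.23

In the plate carrée (x = Rλ, y = Rφ), meridians are true-scale (h = 1) and parallels are stretched by k = sec φ.
Areal scale = h·k = 1 × sec φ; at 35.3°, h = 1.000, k = 1.225, so h·k = 1.225.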